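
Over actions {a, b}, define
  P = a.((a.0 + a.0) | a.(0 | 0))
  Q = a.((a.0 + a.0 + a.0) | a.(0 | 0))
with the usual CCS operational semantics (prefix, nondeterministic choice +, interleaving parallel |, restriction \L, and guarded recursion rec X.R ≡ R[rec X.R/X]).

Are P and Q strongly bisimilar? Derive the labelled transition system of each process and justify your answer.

bisimilar

Reachable graph of P (5 states):
  s0 = a.((a.0 + a.0) | a.(0 | 0)) :: —a→ s1
  s1 = (a.0 + a.0) | a.(0 | 0) :: —a→ s2, —a→ s3
  s2 = (a.0 + a.0) | (0 | 0) :: —a→ s4
  s3 = 0 | a.(0 | 0) :: —a→ s4
  s4 = 0 | (0 | 0) :: stopped
Reachable graph of Q (5 states):
  t0 = a.((a.0 + a.0 + a.0) | a.(0 | 0)) :: —a→ t1
  t1 = (a.0 + a.0 + a.0) | a.(0 | 0) :: —a→ t2, —a→ t3
  t2 = (a.0 + a.0 + a.0) | (0 | 0) :: —a→ t4
  t3 = 0 | a.(0 | 0) :: —a→ t4
  t4 = 0 | (0 | 0) :: stopped
Partition-refinement fixed point:
  B0 = {s0, t0}
  B1 = {s1, t1}
  B2 = {s2, s3, t2, t3}
  B3 = {s4, t4}
s0 ∈ B0, t0 ∈ B0 → same block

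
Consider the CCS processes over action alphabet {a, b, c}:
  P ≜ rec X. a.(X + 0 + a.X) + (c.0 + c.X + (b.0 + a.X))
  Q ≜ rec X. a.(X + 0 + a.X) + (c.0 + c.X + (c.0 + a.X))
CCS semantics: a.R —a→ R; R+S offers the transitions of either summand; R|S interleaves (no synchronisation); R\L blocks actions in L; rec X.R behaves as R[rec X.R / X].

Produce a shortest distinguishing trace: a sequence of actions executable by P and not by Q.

Reachable graph of P (3 states):
  s0 = rec X. a.(X + 0 + a.X) + (c.0 + c.X + (b.0 + a.X)) has moves ··a··> s0, ··a··> s1, ··b··> s2, ··c··> s0, ··c··> s2
  s1 = (rec X. a.(X + 0 + a.X) + (c.0 + c.X + (b.0 + a.X))) + 0 + a.(rec X. a.(X + 0 + a.X) + (c.0 + c.X + (b.0 + a.X))) has moves ··a··> s0, ··a··> s1, ··b··> s2, ··c··> s0, ··c··> s2
  s2 = 0 has moves ∅
Reachable graph of Q (3 states):
  t0 = rec X. a.(X + 0 + a.X) + (c.0 + c.X + (c.0 + a.X)) has moves ··a··> t0, ··a··> t1, ··c··> t0, ··c··> t2
  t1 = (rec X. a.(X + 0 + a.X) + (c.0 + c.X + (c.0 + a.X))) + 0 + a.(rec X. a.(X + 0 + a.X) + (c.0 + c.X + (c.0 + a.X))) has moves ··a··> t0, ··a··> t1, ··c··> t0, ··c··> t2
  t2 = 0 has moves ∅
Executing b from P (initial set {s0}):
  step 1 (b): {s2}
  P completes σ.
Executing b from Q (initial set {t0}):
  step 1 (b): ∅ (Q stuck)

b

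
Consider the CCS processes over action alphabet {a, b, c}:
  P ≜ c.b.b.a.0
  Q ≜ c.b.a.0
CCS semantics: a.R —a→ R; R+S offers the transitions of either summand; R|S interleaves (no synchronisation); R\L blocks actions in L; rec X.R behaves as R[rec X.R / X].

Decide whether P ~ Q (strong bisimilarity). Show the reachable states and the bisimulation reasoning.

NO

P's transition system — 5 states:
  p0 = c.b.b.a.0 → -c-> p1
  p1 = b.b.a.0 → -b-> p2
  p2 = b.a.0 → -b-> p3
  p3 = a.0 → -a-> p4
  p4 = 0 → stopped
Q's transition system — 4 states:
  q0 = c.b.a.0 → -c-> q1
  q1 = b.a.0 → -b-> q2
  q2 = a.0 → -a-> q3
  q3 = 0 → stopped
Partition-refinement fixed point:
  B0 = {p0}
  B1 = {p1}
  B2 = {p2, q1}
  B3 = {p3, q2}
  B4 = {p4, q3}
  B5 = {q0}
p0 ∈ B0, q0 ∈ B5 → different blocks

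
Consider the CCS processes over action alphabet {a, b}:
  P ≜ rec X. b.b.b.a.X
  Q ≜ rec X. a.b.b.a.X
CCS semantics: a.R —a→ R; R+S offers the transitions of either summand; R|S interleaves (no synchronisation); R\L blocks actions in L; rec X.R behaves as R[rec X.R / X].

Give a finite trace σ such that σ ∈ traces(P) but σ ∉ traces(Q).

P's transition system — 4 states:
  s0 = rec X. b.b.b.a.X has moves --b--▸ s1
  s1 = b.b.a.(rec X. b.b.b.a.X) has moves --b--▸ s2
  s2 = b.a.(rec X. b.b.b.a.X) has moves --b--▸ s3
  s3 = a.(rec X. b.b.b.a.X) has moves --a--▸ s0
Q's transition system — 4 states:
  t0 = rec X. a.b.b.a.X has moves --a--▸ t1
  t1 = b.b.a.(rec X. a.b.b.a.X) has moves --b--▸ t2
  t2 = b.a.(rec X. a.b.b.a.X) has moves --b--▸ t3
  t3 = a.(rec X. a.b.b.a.X) has moves --a--▸ t0
Trace ⟨b⟩ through P, begin at {s0}:
  after b @ step 1: {s1}
  — P admits the full trace.
Trace ⟨b⟩ through Q, begin at {t0}:
  after b @ step 1: ∅ (Q stuck)

b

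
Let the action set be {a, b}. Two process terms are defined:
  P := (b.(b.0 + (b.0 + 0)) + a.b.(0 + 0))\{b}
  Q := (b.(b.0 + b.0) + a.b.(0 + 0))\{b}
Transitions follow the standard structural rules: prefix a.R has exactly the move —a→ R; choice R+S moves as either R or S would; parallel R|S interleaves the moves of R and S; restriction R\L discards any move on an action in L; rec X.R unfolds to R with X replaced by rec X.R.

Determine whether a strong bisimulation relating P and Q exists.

P ~ Q

Reachable graph of P (2 states):
  m0 = (b.(b.0 + (b.0 + 0)) + a.b.(0 + 0))\{b} ⊢ ··a··> m1
  m1 = (b.(0 + 0))\{b} ⊢ stopped
Reachable graph of Q (2 states):
  n0 = (b.(b.0 + b.0) + a.b.(0 + 0))\{b} ⊢ ··a··> n1
  n1 = (b.(0 + 0))\{b} ⊢ stopped
Partition-refinement fixed point:
  B0 = {m0, n0}
  B1 = {m1, n1}
m0 ∈ B0, n0 ∈ B0 → same block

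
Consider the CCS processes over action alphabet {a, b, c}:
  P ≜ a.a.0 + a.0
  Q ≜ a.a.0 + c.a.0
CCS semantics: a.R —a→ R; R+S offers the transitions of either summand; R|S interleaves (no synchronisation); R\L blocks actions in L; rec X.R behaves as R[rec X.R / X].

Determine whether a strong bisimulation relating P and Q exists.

P's transition system — 3 states:
  u0 = a.a.0 + a.0 → —a→ u1, —a→ u2
  u1 = 0 → ∅
  u2 = a.0 → —a→ u1
Q's transition system — 3 states:
  v0 = a.a.0 + c.a.0 → —a→ v1, —c→ v1
  v1 = a.0 → —a→ v2
  v2 = 0 → ∅
Partition-refinement fixed point:
  B0 = {u0}
  B1 = {u1, v2}
  B2 = {u2, v1}
  B3 = {v0}
u0 ∈ B0, v0 ∈ B3 → different blocks

not bisimilar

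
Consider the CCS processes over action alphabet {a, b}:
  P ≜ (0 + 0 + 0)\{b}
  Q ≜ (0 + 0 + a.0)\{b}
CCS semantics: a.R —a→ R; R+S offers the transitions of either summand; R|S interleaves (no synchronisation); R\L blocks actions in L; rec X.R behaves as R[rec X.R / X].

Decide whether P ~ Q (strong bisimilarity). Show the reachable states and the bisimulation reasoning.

not bisimilar

LTS(P): 1 reachable states
  p0 = (0 + 0 + 0)\{b} → stopped
LTS(Q): 2 reachable states
  q0 = (0 + 0 + a.0)\{b} → =a=> q1
  q1 = 0\{b} → stopped
Coarsest stable partition (strong bisimilarity classes):
  B0 = {p0, q1}
  B1 = {q0}
p0 ∈ B0, q0 ∈ B1 → different blocks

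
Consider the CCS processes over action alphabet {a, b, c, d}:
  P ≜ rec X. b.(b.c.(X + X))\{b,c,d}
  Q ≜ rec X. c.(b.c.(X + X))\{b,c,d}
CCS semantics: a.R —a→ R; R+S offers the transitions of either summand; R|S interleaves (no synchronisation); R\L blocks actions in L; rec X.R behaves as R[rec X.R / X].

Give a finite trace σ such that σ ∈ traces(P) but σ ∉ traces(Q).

P's transition system — 2 states:
  u0 = rec X. b.(b.c.(X + X))\{b,c,d} → --b--▸ u1
  u1 = (b.c.((rec X. b.(b.c.(X + X))\{b,c,d}) + (rec X. b.(b.c.(X + X))\{b,c,d})))\{b,c,d} → deadlocked
Q's transition system — 2 states:
  v0 = rec X. c.(b.c.(X + X))\{b,c,d} → --c--▸ v1
  v1 = (b.c.((rec X. c.(b.c.(X + X))\{b,c,d}) + (rec X. c.(b.c.(X + X))\{b,c,d})))\{b,c,d} → deadlocked
Run σ = ⟨b⟩ on P: start {u0}
  [1] b ⇒ {u1}
  P completes σ.
Run σ = ⟨b⟩ on Q: start {v0}
  [1] b ⇒ ∅ (Q stuck)

b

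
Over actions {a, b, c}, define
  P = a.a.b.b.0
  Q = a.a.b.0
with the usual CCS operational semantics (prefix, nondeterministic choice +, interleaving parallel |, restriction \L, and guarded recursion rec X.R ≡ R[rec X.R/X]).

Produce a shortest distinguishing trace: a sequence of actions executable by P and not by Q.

aabb

LTS(P): 5 reachable states
  m0 = a.a.b.b.0 has moves —a→ m1
  m1 = a.b.b.0 has moves —a→ m2
  m2 = b.b.0 has moves —b→ m3
  m3 = b.0 has moves —b→ m4
  m4 = 0 has moves ∅
LTS(Q): 4 reachable states
  n0 = a.a.b.0 has moves —a→ n1
  n1 = a.b.0 has moves —a→ n2
  n2 = b.0 has moves —b→ n3
  n3 = 0 has moves ∅
Executing aabb from P (initial set {m0}):
  step 1 (a): {m1}
  step 2 (a): {m2}
  step 3 (b): {m3}
  step 4 (b): {m4}
  P completes σ.
Executing aabb from Q (initial set {n0}):
  step 1 (a): {n1}
  step 2 (a): {n2}
  step 3 (b): {n3}
  step 4 (b): no successor for Q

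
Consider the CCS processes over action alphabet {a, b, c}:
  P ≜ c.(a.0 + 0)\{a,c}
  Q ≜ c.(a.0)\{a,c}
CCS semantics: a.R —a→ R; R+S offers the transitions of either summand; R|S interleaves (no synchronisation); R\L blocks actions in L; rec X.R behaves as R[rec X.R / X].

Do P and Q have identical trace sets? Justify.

Reachable graph of P (2 states):
  s0 = c.(a.0 + 0)\{a,c} ⊢ --c--▸ s1
  s1 = (a.0 + 0)\{a,c} ⊢ ·
Reachable graph of Q (2 states):
  t0 = c.(a.0)\{a,c} ⊢ --c--▸ t1
  t1 = (a.0)\{a,c} ⊢ ·
Bisimilarity quotient blocks:
  B0 = {s0, t0}
  B1 = {s1, t1}
s0 ∈ B0, t0 ∈ B0 → same block
Bisimilar ⇒ trace-equivalent.

YES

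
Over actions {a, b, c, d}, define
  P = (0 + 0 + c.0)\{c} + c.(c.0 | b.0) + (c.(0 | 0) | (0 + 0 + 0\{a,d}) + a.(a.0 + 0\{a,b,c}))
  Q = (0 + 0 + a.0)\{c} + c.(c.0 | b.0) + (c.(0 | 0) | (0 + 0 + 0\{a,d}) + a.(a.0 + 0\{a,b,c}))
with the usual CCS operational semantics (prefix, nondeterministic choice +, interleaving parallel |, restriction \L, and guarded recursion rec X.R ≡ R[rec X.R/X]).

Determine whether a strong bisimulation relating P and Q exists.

LTS(P): 8 reachable states
  p0 = (0 + 0 + c.0)\{c} + c.(c.0 | b.0) + (c.(0 | 0) | (0 + 0 + 0\{a,d}) + a.(a.0 + 0\{a,b,c})) → -a-> p1, -c-> p2, -c-> p3
  p1 = a.0 + 0\{a,b,c} → -a-> p4
  p2 = 0 | 0 | (0 + 0 + 0\{a,d}) → ·
  p3 = c.0 | b.0 → -b-> p5, -c-> p6
  p4 = 0 → ·
  p5 = c.0 | 0 → -c-> p7
  p6 = 0 | b.0 → -b-> p7
  p7 = 0 | 0 → ·
LTS(Q): 9 reachable states
  q0 = (0 + 0 + a.0)\{c} + c.(c.0 | b.0) + (c.(0 | 0) | (0 + 0 + 0\{a,d}) + a.(a.0 + 0\{a,b,c})) → -a-> q1, -a-> q2, -c-> q3, -c-> q4
  q1 = 0\{c} → ·
  q2 = a.0 + 0\{a,b,c} → -a-> q5
  q3 = 0 | 0 | (0 + 0 + 0\{a,d}) → ·
  q4 = c.0 | b.0 → -b-> q6, -c-> q7
  q5 = 0 → ·
  q6 = c.0 | 0 → -c-> q8
  q7 = 0 | b.0 → -b-> q8
  q8 = 0 | 0 → ·
Coarsest stable partition (strong bisimilarity classes):
  B0 = {p0}
  B1 = {p3, q4}
  B2 = {p6, q7}
  B3 = {p2, p4, p7, q1, q3, q5, q8}
  B4 = {p5, q6}
  B5 = {p1, q2}
  B6 = {q0}
p0 ∈ B0, q0 ∈ B6 → different blocks

not bisimilar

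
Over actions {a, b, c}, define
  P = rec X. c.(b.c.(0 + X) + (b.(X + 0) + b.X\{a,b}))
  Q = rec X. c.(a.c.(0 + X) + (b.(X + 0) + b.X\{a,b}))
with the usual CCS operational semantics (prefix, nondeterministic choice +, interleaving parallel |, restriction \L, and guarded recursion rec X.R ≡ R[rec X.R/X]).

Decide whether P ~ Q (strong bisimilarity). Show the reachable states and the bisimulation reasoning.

not bisimilar

P's transition system — 7 states:
  u0 = rec X. c.(b.c.(0 + X) + (b.(X + 0) + b.X\{a,b})) has moves =c=> u1
  u1 = b.c.(0 + (rec X. c.(b.c.(0 + X) + (b.(X + 0) + b.X\{a,b})))) + (b.((rec X. c.(b.c.(0 + X) + (b.(X + 0) + b.X\{a,b}))) + 0) + b.(rec X. c.(b.c.(0 + X) + (b.(X + 0) + b.X\{a,b})))\{a,b}) has moves =b=> u2, =b=> u3, =b=> u4
  u2 = (rec X. c.(b.c.(0 + X) + (b.(X + 0) + b.X\{a,b}))) + 0 has moves =c=> u1
  u3 = (rec X. c.(b.c.(0 + X) + (b.(X + 0) + b.X\{a,b})))\{a,b} has moves =c=> u5
  u4 = c.(0 + (rec X. c.(b.c.(0 + X) + (b.(X + 0) + b.X\{a,b})))) has moves =c=> u6
  u5 = (b.c.(0 + (rec X. c.(b.c.(0 + X) + (b.(X + 0) + b.X\{a,b})))) + (b.((rec X. c.(b.c.(0 + X) + (b.(X + 0) + b.X\{a,b}))) + 0) + b.(rec X. c.(b.c.(0 + X) + (b.(X + 0) + b.X\{a,b})))\{a,b}))\{a,b} has moves (no moves)
  u6 = 0 + (rec X. c.(b.c.(0 + X) + (b.(X + 0) + b.X\{a,b}))) has moves =c=> u1
Q's transition system — 7 states:
  v0 = rec X. c.(a.c.(0 + X) + (b.(X + 0) + b.X\{a,b})) has moves =c=> v1
  v1 = a.c.(0 + (rec X. c.(a.c.(0 + X) + (b.(X + 0) + b.X\{a,b})))) + (b.((rec X. c.(a.c.(0 + X) + (b.(X + 0) + b.X\{a,b}))) + 0) + b.(rec X. c.(a.c.(0 + X) + (b.(X + 0) + b.X\{a,b})))\{a,b}) has moves =a=> v2, =b=> v3, =b=> v4
  v2 = c.(0 + (rec X. c.(a.c.(0 + X) + (b.(X + 0) + b.X\{a,b})))) has moves =c=> v5
  v3 = (rec X. c.(a.c.(0 + X) + (b.(X + 0) + b.X\{a,b}))) + 0 has moves =c=> v1
  v4 = (rec X. c.(a.c.(0 + X) + (b.(X + 0) + b.X\{a,b})))\{a,b} has moves =c=> v6
  v5 = 0 + (rec X. c.(a.c.(0 + X) + (b.(X + 0) + b.X\{a,b}))) has moves =c=> v1
  v6 = (a.c.(0 + (rec X. c.(a.c.(0 + X) + (b.(X + 0) + b.X\{a,b})))) + (b.((rec X. c.(a.c.(0 + X) + (b.(X + 0) + b.X\{a,b}))) + 0) + b.(rec X. c.(a.c.(0 + X) + (b.(X + 0) + b.X\{a,b})))\{a,b}))\{a,b} has moves (no moves)
Coarsest stable partition (strong bisimilarity classes):
  B0 = {u0, u2, u6}
  B1 = {u1}
  B2 = {u3, v4}
  B3 = {u5, v6}
  B4 = {u4}
  B5 = {v0, v3, v5}
  B6 = {v1}
  B7 = {v2}
u0 ∈ B0, v0 ∈ B5 → different blocks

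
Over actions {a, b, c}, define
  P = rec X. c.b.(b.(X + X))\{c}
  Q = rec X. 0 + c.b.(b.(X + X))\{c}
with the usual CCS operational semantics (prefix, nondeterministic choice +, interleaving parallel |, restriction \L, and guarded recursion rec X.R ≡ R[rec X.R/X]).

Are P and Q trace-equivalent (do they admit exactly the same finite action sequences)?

trace-equivalent

Reachable graph of P (4 states):
  u0 = rec X. c.b.(b.(X + X))\{c} :: --c--▸ u1
  u1 = b.(b.((rec X. c.b.(b.(X + X))\{c}) + (rec X. c.b.(b.(X + X))\{c})))\{c} :: --b--▸ u2
  u2 = (b.((rec X. c.b.(b.(X + X))\{c}) + (rec X. c.b.(b.(X + X))\{c})))\{c} :: --b--▸ u3
  u3 = ((rec X. c.b.(b.(X + X))\{c}) + (rec X. c.b.(b.(X + X))\{c}))\{c} :: (no moves)
Reachable graph of Q (4 states):
  v0 = rec X. 0 + c.b.(b.(X + X))\{c} :: --c--▸ v1
  v1 = b.(b.((rec X. 0 + c.b.(b.(X + X))\{c}) + (rec X. 0 + c.b.(b.(X + X))\{c})))\{c} :: --b--▸ v2
  v2 = (b.((rec X. 0 + c.b.(b.(X + X))\{c}) + (rec X. 0 + c.b.(b.(X + X))\{c})))\{c} :: --b--▸ v3
  v3 = ((rec X. 0 + c.b.(b.(X + X))\{c}) + (rec X. 0 + c.b.(b.(X + X))\{c}))\{c} :: (no moves)
Coarsest stable partition (strong bisimilarity classes):
  B0 = {u0, v0}
  B1 = {u1, v1}
  B2 = {u2, v2}
  B3 = {u3, v3}
u0 ∈ B0, v0 ∈ B0 → same block
Bisimilar ⇒ trace-equivalent.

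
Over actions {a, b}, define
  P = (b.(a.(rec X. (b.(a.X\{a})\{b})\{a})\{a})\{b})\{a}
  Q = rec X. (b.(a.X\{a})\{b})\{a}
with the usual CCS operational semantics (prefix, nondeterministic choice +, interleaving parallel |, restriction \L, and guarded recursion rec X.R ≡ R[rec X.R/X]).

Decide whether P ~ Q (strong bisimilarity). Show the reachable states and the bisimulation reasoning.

P's transition system — 2 states:
  p0 = (b.(a.(rec X. (b.(a.X\{a})\{b})\{a})\{a})\{b})\{a} | ··b··> p1
  p1 = (a.(rec X. (b.(a.X\{a})\{b})\{a})\{a})\{b}\{a} | (no moves)
Q's transition system — 2 states:
  q0 = rec X. (b.(a.X\{a})\{b})\{a} | ··b··> q1
  q1 = (a.(rec X. (b.(a.X\{a})\{b})\{a})\{a})\{b}\{a} | (no moves)
Bisimilarity quotient blocks:
  B0 = {p0, q0}
  B1 = {p1, q1}
p0 ∈ B0, q0 ∈ B0 → same block

bisimilar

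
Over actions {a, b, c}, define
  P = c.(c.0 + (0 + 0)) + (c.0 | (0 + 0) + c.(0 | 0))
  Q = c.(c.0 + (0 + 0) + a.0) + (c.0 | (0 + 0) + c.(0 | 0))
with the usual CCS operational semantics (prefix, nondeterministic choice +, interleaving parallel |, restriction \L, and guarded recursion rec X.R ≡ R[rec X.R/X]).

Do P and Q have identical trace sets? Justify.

traces(P) ≠ traces(Q) — witness ⟨ca⟩

Reachable graph of P (5 states):
  m0 = c.(c.0 + (0 + 0)) + (c.0 | (0 + 0) + c.(0 | 0)) ⊢ —c→ m1, —c→ m2, —c→ m3
  m1 = 0 | (0 + 0) ⊢ (no moves)
  m2 = 0 | 0 ⊢ (no moves)
  m3 = c.0 + (0 + 0) ⊢ —c→ m4
  m4 = 0 ⊢ (no moves)
Reachable graph of Q (5 states):
  n0 = c.(c.0 + (0 + 0) + a.0) + (c.0 | (0 + 0) + c.(0 | 0)) ⊢ —c→ n1, —c→ n2, —c→ n3
  n1 = 0 | (0 + 0) ⊢ (no moves)
  n2 = 0 | 0 ⊢ (no moves)
  n3 = c.0 + (0 + 0) + a.0 ⊢ —a→ n4, —c→ n4
  n4 = 0 ⊢ (no moves)
Trace ⟨ca⟩ through Q, begin at {n0}:
  after c @ step 1: {n1, n2, n3}
  after a @ step 2: {n4}
  Q completes σ.
Trace ⟨ca⟩ through P, begin at {m0}:
  after c @ step 1: {m1, m2, m3}
  after a @ step 2: no successor for P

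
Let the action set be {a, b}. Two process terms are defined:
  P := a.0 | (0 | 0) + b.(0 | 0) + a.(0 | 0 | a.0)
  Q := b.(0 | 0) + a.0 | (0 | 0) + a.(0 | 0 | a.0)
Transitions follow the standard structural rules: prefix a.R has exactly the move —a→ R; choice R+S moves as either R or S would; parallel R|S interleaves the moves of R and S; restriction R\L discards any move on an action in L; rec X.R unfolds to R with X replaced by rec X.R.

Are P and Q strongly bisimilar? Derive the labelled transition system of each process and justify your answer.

Reachable graph of P (5 states):
  m0 = a.0 | (0 | 0) + b.(0 | 0) + a.(0 | 0 | a.0) ⊢ --a--▸ m1, --a--▸ m2, --b--▸ m3
  m1 = 0 | (0 | 0) ⊢ stopped
  m2 = 0 | 0 | a.0 ⊢ --a--▸ m4
  m3 = 0 | 0 ⊢ stopped
  m4 = 0 | 0 | 0 ⊢ stopped
Reachable graph of Q (5 states):
  n0 = b.(0 | 0) + a.0 | (0 | 0) + a.(0 | 0 | a.0) ⊢ --a--▸ n1, --a--▸ n2, --b--▸ n3
  n1 = 0 | (0 | 0) ⊢ stopped
  n2 = 0 | 0 | a.0 ⊢ --a--▸ n4
  n3 = 0 | 0 ⊢ stopped
  n4 = 0 | 0 | 0 ⊢ stopped
Partition-refinement fixed point:
  B0 = {m0, n0}
  B1 = {m1, m3, m4, n1, n3, n4}
  B2 = {m2, n2}
m0 ∈ B0, n0 ∈ B0 → same block

P ~ Q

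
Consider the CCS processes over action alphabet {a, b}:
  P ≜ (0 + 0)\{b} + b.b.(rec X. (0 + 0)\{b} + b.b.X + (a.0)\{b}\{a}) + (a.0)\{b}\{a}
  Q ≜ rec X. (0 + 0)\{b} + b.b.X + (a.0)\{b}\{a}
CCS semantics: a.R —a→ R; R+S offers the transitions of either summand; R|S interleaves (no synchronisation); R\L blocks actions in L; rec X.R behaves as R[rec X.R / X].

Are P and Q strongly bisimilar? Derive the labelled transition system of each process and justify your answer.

P's transition system — 3 states:
  s0 = (0 + 0)\{b} + b.b.(rec X. (0 + 0)\{b} + b.b.X + (a.0)\{b}\{a}) + (a.0)\{b}\{a} has moves ··b··> s1
  s1 = b.(rec X. (0 + 0)\{b} + b.b.X + (a.0)\{b}\{a}) has moves ··b··> s2
  s2 = rec X. (0 + 0)\{b} + b.b.X + (a.0)\{b}\{a} has moves ··b··> s1
Q's transition system — 2 states:
  t0 = rec X. (0 + 0)\{b} + b.b.X + (a.0)\{b}\{a} has moves ··b··> t1
  t1 = b.(rec X. (0 + 0)\{b} + b.b.X + (a.0)\{b}\{a}) has moves ··b··> t0
Bisimilarity quotient blocks:
  B0 = {s0, s1, s2, t0, t1}
s0 ∈ B0, t0 ∈ B0 → same block

bisimilar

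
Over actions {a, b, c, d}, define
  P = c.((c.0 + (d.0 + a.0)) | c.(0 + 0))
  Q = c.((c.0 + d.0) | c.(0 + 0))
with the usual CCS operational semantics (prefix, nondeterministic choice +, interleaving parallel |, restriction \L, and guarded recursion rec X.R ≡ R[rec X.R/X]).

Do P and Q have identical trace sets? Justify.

traces(P) ≠ traces(Q) — witness ⟨ca⟩

Reachable graph of P (5 states):
  s0 = c.((c.0 + (d.0 + a.0)) | c.(0 + 0)) has moves —c→ s1
  s1 = (c.0 + (d.0 + a.0)) | c.(0 + 0) has moves —a→ s2, —c→ s2, —c→ s3, —d→ s2
  s2 = 0 | c.(0 + 0) has moves —c→ s4
  s3 = (c.0 + (d.0 + a.0)) | (0 + 0) has moves —a→ s4, —c→ s4, —d→ s4
  s4 = 0 | (0 + 0) has moves stopped
Reachable graph of Q (5 states):
  t0 = c.((c.0 + d.0) | c.(0 + 0)) has moves —c→ t1
  t1 = (c.0 + d.0) | c.(0 + 0) has moves —c→ t2, —c→ t3, —d→ t3
  t2 = (c.0 + d.0) | (0 + 0) has moves —c→ t4, —d→ t4
  t3 = 0 | c.(0 + 0) has moves —c→ t4
  t4 = 0 | (0 + 0) has moves stopped
Run σ = ⟨ca⟩ on P: start {s0}
  after c @ step 1: {s1}
  after a @ step 2: {s2}
  ✓ P
Run σ = ⟨ca⟩ on Q: start {t0}
  after c @ step 1: {t1}
  after a @ step 2: ∅  — Q cannot continue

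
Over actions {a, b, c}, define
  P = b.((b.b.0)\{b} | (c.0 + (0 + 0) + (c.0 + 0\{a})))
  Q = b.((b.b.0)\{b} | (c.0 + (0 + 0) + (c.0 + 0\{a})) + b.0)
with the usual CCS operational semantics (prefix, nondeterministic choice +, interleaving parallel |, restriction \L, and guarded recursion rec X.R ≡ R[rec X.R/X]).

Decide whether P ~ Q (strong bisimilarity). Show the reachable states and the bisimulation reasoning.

Reachable graph of P (3 states):
  u0 = b.((b.b.0)\{b} | (c.0 + (0 + 0) + (c.0 + 0\{a}))) has moves ··b··> u1
  u1 = (b.b.0)\{b} | (c.0 + (0 + 0) + (c.0 + 0\{a})) has moves ··c··> u2
  u2 = (b.b.0)\{b} | 0 has moves deadlocked
Reachable graph of Q (4 states):
  v0 = b.((b.b.0)\{b} | (c.0 + (0 + 0) + (c.0 + 0\{a})) + b.0) has moves ··b··> v1
  v1 = (b.b.0)\{b} | (c.0 + (0 + 0) + (c.0 + 0\{a})) + b.0 has moves ··b··> v2, ··c··> v3
  v2 = 0 has moves deadlocked
  v3 = (b.b.0)\{b} | 0 has moves deadlocked
Bisimilarity quotient blocks:
  B0 = {u0}
  B1 = {u1}
  B2 = {u2, v2, v3}
  B3 = {v0}
  B4 = {v1}
u0 ∈ B0, v0 ∈ B3 → different blocks

not bisimilar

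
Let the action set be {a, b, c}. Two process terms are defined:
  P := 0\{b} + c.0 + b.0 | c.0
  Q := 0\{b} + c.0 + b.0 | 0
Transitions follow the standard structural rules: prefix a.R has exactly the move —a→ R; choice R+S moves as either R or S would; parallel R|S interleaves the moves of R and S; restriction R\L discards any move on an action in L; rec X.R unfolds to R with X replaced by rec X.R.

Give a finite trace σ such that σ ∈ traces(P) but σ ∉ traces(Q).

bc

Reachable graph of P (5 states):
  s0 = 0\{b} + c.0 + b.0 | c.0 has moves ··b··> s1, ··c··> s2, ··c··> s3
  s1 = 0 | c.0 has moves ··c··> s4
  s2 = 0 has moves deadlocked
  s3 = b.0 | 0 has moves ··b··> s4
  s4 = 0 | 0 has moves deadlocked
Reachable graph of Q (3 states):
  t0 = 0\{b} + c.0 + b.0 | 0 has moves ··b··> t1, ··c··> t2
  t1 = 0 | 0 has moves deadlocked
  t2 = 0 has moves deadlocked
Trace ⟨bc⟩ through P, begin at {s0}:
  step 1 (b): {s1}
  step 2 (c): {s4}
  ✓ P
Trace ⟨bc⟩ through Q, begin at {t0}:
  step 1 (b): {t1}
  step 2 (c): ∅ (Q stuck)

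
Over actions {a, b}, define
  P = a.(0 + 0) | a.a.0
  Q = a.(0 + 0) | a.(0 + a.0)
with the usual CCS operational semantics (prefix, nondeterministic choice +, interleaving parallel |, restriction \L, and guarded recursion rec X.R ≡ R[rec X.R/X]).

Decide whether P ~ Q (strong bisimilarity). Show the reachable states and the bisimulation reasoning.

bisimilar

Reachable graph of P (6 states):
  u0 = a.(0 + 0) | a.a.0 | —a→ u1, —a→ u2
  u1 = (0 + 0) | a.a.0 | —a→ u3
  u2 = a.(0 + 0) | a.0 | —a→ u3, —a→ u4
  u3 = (0 + 0) | a.0 | —a→ u5
  u4 = a.(0 + 0) | 0 | —a→ u5
  u5 = (0 + 0) | 0 | (no moves)
Reachable graph of Q (6 states):
  v0 = a.(0 + 0) | a.(0 + a.0) | —a→ v1, —a→ v2
  v1 = (0 + 0) | a.(0 + a.0) | —a→ v3
  v2 = a.(0 + 0) | (0 + a.0) | —a→ v3, —a→ v4
  v3 = (0 + 0) | (0 + a.0) | —a→ v5
  v4 = a.(0 + 0) | 0 | —a→ v5
  v5 = (0 + 0) | 0 | (no moves)
Coarsest stable partition (strong bisimilarity classes):
  B0 = {u0, v0}
  B1 = {u1, u2, v1, v2}
  B2 = {u3, u4, v3, v4}
  B3 = {u5, v5}
u0 ∈ B0, v0 ∈ B0 → same block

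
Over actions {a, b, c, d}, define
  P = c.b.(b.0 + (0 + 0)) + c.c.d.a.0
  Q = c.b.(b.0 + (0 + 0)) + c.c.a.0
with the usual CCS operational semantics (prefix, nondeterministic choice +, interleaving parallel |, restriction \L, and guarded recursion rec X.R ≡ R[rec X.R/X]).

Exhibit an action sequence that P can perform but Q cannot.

LTS(P): 7 reachable states
  p0 = c.b.(b.0 + (0 + 0)) + c.c.d.a.0 :: ··c··> p1, ··c··> p2
  p1 = b.(b.0 + (0 + 0)) :: ··b··> p3
  p2 = c.d.a.0 :: ··c··> p4
  p3 = b.0 + (0 + 0) :: ··b··> p5
  p4 = d.a.0 :: ··d··> p6
  p5 = 0 :: stopped
  p6 = a.0 :: ··a··> p5
LTS(Q): 6 reachable states
  q0 = c.b.(b.0 + (0 + 0)) + c.c.a.0 :: ··c··> q1, ··c··> q2
  q1 = b.(b.0 + (0 + 0)) :: ··b··> q3
  q2 = c.a.0 :: ··c··> q4
  q3 = b.0 + (0 + 0) :: ··b··> q5
  q4 = a.0 :: ··a··> q5
  q5 = 0 :: stopped
Trace ⟨ccd⟩ through P, begin at {p0}:
  step 1 (c): {p1, p2}
  step 2 (c): {p4}
  step 3 (d): {p6}
  ✓ P
Trace ⟨ccd⟩ through Q, begin at {q0}:
  step 1 (c): {q1, q2}
  step 2 (c): {q4}
  step 3 (d): no successor for Q

ccd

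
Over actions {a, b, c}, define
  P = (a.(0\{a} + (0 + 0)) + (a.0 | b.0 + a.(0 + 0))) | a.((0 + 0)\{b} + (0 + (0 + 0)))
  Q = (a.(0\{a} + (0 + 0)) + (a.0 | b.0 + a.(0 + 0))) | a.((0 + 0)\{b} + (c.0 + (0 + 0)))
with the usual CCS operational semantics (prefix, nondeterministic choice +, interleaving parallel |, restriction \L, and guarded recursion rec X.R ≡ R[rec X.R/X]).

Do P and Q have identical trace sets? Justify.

NO — witness ⟨ac⟩

Reachable graph of P (12 states):
  s0 = (a.(0\{a} + (0 + 0)) + (a.0 | b.0 + a.(0 + 0))) | a.((0 + 0)\{b} + (0 + (0 + 0))) → -a-> s1, -a-> s2, -a-> s3, -a-> s4, -b-> s5
  s1 = (0 + 0) | a.((0 + 0)\{b} + (0 + (0 + 0))) → -a-> s6
  s2 = (0\{a} + (0 + 0)) | a.((0 + 0)\{b} + (0 + (0 + 0))) → -a-> s7
  s3 = (a.(0\{a} + (0 + 0)) + (a.0 | b.0 + a.(0 + 0))) | ((0 + 0)\{b} + (0 + (0 + 0))) → -a-> s6, -a-> s7, -a-> s8, -b-> s9
  s4 = 0 | b.0 | a.((0 + 0)\{b} + (0 + (0 + 0))) → -a-> s8, -b-> s10
  s5 = a.0 | 0 | a.((0 + 0)\{b} + (0 + (0 + 0))) → -a-> s10, -a-> s9
  s6 = (0 + 0) | ((0 + 0)\{b} + (0 + (0 + 0))) → deadlocked
  s7 = (0\{a} + (0 + 0)) | ((0 + 0)\{b} + (0 + (0 + 0))) → deadlocked
  s8 = 0 | b.0 | ((0 + 0)\{b} + (0 + (0 + 0))) → -b-> s11
  s9 = a.0 | 0 | ((0 + 0)\{b} + (0 + (0 + 0))) → -a-> s11
  s10 = 0 | 0 | a.((0 + 0)\{b} + (0 + (0 + 0))) → -a-> s11
  s11 = 0 | 0 | ((0 + 0)\{b} + (0 + (0 + 0))) → deadlocked
Reachable graph of Q (18 states):
  t0 = (a.(0\{a} + (0 + 0)) + (a.0 | b.0 + a.(0 + 0))) | a.((0 + 0)\{b} + (c.0 + (0 + 0))) → -a-> t1, -a-> t2, -a-> t3, -a-> t4, -b-> t5
  t1 = (0 + 0) | a.((0 + 0)\{b} + (c.0 + (0 + 0))) → -a-> t6
  t2 = (0\{a} + (0 + 0)) | a.((0 + 0)\{b} + (c.0 + (0 + 0))) → -a-> t7
  t3 = (a.(0\{a} + (0 + 0)) + (a.0 | b.0 + a.(0 + 0))) | ((0 + 0)\{b} + (c.0 + (0 + 0))) → -a-> t6, -a-> t7, -a-> t8, -b-> t9, -c-> t10
  t4 = 0 | b.0 | a.((0 + 0)\{b} + (c.0 + (0 + 0))) → -a-> t8, -b-> t11
  t5 = a.0 | 0 | a.((0 + 0)\{b} + (c.0 + (0 + 0))) → -a-> t11, -a-> t9
  t6 = (0 + 0) | ((0 + 0)\{b} + (c.0 + (0 + 0))) → -c-> t12
  t7 = (0\{a} + (0 + 0)) | ((0 + 0)\{b} + (c.0 + (0 + 0))) → -c-> t13
  t8 = 0 | b.0 | ((0 + 0)\{b} + (c.0 + (0 + 0))) → -b-> t14, -c-> t15
  t9 = a.0 | 0 | ((0 + 0)\{b} + (c.0 + (0 + 0))) → -a-> t14, -c-> t16
  t10 = (a.(0\{a} + (0 + 0)) + (a.0 | b.0 + a.(0 + 0))) | 0 → -a-> t12, -a-> t13, -a-> t15, -b-> t16
  t11 = 0 | 0 | a.((0 + 0)\{b} + (c.0 + (0 + 0))) → -a-> t14
  t12 = (0 + 0) | 0 → deadlocked
  t13 = (0\{a} + (0 + 0)) | 0 → deadlocked
  t14 = 0 | 0 | ((0 + 0)\{b} + (c.0 + (0 + 0))) → -c-> t17
  t15 = 0 | b.0 | 0 → -b-> t17
  t16 = a.0 | 0 | 0 → -a-> t17
  t17 = 0 | 0 | 0 → deadlocked
Run σ = ⟨ac⟩ on Q: start {t0}
  [1] a ⇒ {t1, t2, t3, t4}
  [2] c ⇒ {t10}
  ✓ Q
Run σ = ⟨ac⟩ on P: start {s0}
  [1] a ⇒ {s1, s2, s3, s4}
  [2] c ⇒ ∅  — P cannot continue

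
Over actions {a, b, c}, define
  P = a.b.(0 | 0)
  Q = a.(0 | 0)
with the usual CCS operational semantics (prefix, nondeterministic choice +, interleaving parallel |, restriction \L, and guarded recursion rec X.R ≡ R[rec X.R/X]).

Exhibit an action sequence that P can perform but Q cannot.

P's transition system — 3 states:
  u0 = a.b.(0 | 0) ⊢ ··a··> u1
  u1 = b.(0 | 0) ⊢ ··b··> u2
  u2 = 0 | 0 ⊢ deadlocked
Q's transition system — 2 states:
  v0 = a.(0 | 0) ⊢ ··a··> v1
  v1 = 0 | 0 ⊢ deadlocked
Run σ = ⟨ab⟩ on P: start {u0}
  after a @ step 1: {u1}
  after b @ step 2: {u2}
  — P admits the full trace.
Run σ = ⟨ab⟩ on Q: start {v0}
  after a @ step 1: {v1}
  after b @ step 2: ∅  — Q cannot continue

ab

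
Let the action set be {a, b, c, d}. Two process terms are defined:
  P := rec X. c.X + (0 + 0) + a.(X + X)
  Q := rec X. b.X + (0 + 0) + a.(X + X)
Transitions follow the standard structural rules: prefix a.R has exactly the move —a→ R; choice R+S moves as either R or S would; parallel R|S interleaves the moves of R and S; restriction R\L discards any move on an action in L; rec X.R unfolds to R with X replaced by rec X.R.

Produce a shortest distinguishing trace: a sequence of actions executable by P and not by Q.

c

LTS(P): 2 reachable states
  s0 = rec X. c.X + (0 + 0) + a.(X + X) ⊢ -a-> s1, -c-> s0
  s1 = (rec X. c.X + (0 + 0) + a.(X + X)) + (rec X. c.X + (0 + 0) + a.(X + X)) ⊢ -a-> s1, -c-> s0
LTS(Q): 2 reachable states
  t0 = rec X. b.X + (0 + 0) + a.(X + X) ⊢ -a-> t1, -b-> t0
  t1 = (rec X. b.X + (0 + 0) + a.(X + X)) + (rec X. b.X + (0 + 0) + a.(X + X)) ⊢ -a-> t1, -b-> t0
Run σ = ⟨c⟩ on P: start {s0}
  step 1 (c): {s0}
  P completes σ.
Run σ = ⟨c⟩ on Q: start {t0}
  step 1 (c): ∅ (Q stuck)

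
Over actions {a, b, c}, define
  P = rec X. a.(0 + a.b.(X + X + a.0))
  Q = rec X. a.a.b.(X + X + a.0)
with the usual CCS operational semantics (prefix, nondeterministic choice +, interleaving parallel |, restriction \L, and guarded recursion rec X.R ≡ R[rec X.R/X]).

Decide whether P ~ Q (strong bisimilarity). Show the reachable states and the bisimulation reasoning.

P's transition system — 5 states:
  m0 = rec X. a.(0 + a.b.(X + X + a.0)) :: ··a··> m1
  m1 = 0 + a.b.((rec X. a.(0 + a.b.(X + X + a.0))) + (rec X. a.(0 + a.b.(X + X + a.0))) + a.0) :: ··a··> m2
  m2 = b.((rec X. a.(0 + a.b.(X + X + a.0))) + (rec X. a.(0 + a.b.(X + X + a.0))) + a.0) :: ··b··> m3
  m3 = (rec X. a.(0 + a.b.(X + X + a.0))) + (rec X. a.(0 + a.b.(X + X + a.0))) + a.0 :: ··a··> m1, ··a··> m4
  m4 = 0 :: deadlocked
Q's transition system — 5 states:
  n0 = rec X. a.a.b.(X + X + a.0) :: ··a··> n1
  n1 = a.b.((rec X. a.a.b.(X + X + a.0)) + (rec X. a.a.b.(X + X + a.0)) + a.0) :: ··a··> n2
  n2 = b.((rec X. a.a.b.(X + X + a.0)) + (rec X. a.a.b.(X + X + a.0)) + a.0) :: ··b··> n3
  n3 = (rec X. a.a.b.(X + X + a.0)) + (rec X. a.a.b.(X + X + a.0)) + a.0 :: ··a··> n1, ··a··> n4
  n4 = 0 :: deadlocked
Coarsest stable partition (strong bisimilarity classes):
  B0 = {m0, n0}
  B1 = {m1, n1}
  B2 = {m2, n2}
  B3 = {m3, n3}
  B4 = {m4, n4}
m0 ∈ B0, n0 ∈ B0 → same block

P ~ Q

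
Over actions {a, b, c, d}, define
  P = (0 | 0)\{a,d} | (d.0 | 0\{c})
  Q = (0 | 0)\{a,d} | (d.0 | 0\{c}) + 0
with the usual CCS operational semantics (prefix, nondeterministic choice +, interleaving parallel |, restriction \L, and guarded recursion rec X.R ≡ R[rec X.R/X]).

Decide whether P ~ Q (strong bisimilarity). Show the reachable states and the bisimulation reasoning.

Reachable graph of P (2 states):
  p0 = (0 | 0)\{a,d} | (d.0 | 0\{c}) ⊢ -d-> p1
  p1 = (0 | 0)\{a,d} | (0 | 0\{c}) ⊢ stopped
Reachable graph of Q (2 states):
  q0 = (0 | 0)\{a,d} | (d.0 | 0\{c}) + 0 ⊢ -d-> q1
  q1 = (0 | 0)\{a,d} | (0 | 0\{c}) ⊢ stopped
Bisimilarity quotient blocks:
  B0 = {p0, q0}
  B1 = {p1, q1}
p0 ∈ B0, q0 ∈ B0 → same block

YES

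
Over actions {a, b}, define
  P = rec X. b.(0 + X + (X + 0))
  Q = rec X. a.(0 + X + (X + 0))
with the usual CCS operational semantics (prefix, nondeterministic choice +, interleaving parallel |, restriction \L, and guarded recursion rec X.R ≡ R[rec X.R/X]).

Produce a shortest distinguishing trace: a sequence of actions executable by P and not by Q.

P's transition system — 2 states:
  m0 = rec X. b.(0 + X + (X + 0)) :: -b-> m1
  m1 = 0 + (rec X. b.(0 + X + (X + 0))) + ((rec X. b.(0 + X + (X + 0))) + 0) :: -b-> m1
Q's transition system — 2 states:
  n0 = rec X. a.(0 + X + (X + 0)) :: -a-> n1
  n1 = 0 + (rec X. a.(0 + X + (X + 0))) + ((rec X. a.(0 + X + (X + 0))) + 0) :: -a-> n1
Trace ⟨b⟩ through P, begin at {m0}:
  step 1 (b): {m1}
  P completes σ.
Trace ⟨b⟩ through Q, begin at {n0}:
  step 1 (b): no successor for Q

b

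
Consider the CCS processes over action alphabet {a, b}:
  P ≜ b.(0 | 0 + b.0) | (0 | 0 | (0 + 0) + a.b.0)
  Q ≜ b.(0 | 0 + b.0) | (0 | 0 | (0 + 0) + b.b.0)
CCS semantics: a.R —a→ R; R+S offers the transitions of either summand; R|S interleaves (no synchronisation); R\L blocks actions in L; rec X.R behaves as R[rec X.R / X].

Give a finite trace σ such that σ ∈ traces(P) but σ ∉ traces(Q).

a

Reachable graph of P (9 states):
  u0 = b.(0 | 0 + b.0) | (0 | 0 | (0 + 0) + a.b.0) ⊢ =a=> u1, =b=> u2
  u1 = b.(0 | 0 + b.0) | b.0 ⊢ =b=> u3, =b=> u4
  u2 = (0 | 0 + b.0) | (0 | 0 | (0 + 0) + a.b.0) ⊢ =a=> u3, =b=> u5
  u3 = (0 | 0 + b.0) | b.0 ⊢ =b=> u6, =b=> u7
  u4 = b.(0 | 0 + b.0) | 0 ⊢ =b=> u6
  u5 = 0 | (0 | 0 | (0 + 0) + a.b.0) ⊢ =a=> u7
  u6 = (0 | 0 + b.0) | 0 ⊢ =b=> u8
  u7 = 0 | b.0 ⊢ =b=> u8
  u8 = 0 | 0 ⊢ ∅
Reachable graph of Q (9 states):
  v0 = b.(0 | 0 + b.0) | (0 | 0 | (0 + 0) + b.b.0) ⊢ =b=> v1, =b=> v2
  v1 = (0 | 0 + b.0) | (0 | 0 | (0 + 0) + b.b.0) ⊢ =b=> v3, =b=> v4
  v2 = b.(0 | 0 + b.0) | b.0 ⊢ =b=> v3, =b=> v5
  v3 = (0 | 0 + b.0) | b.0 ⊢ =b=> v6, =b=> v7
  v4 = 0 | (0 | 0 | (0 + 0) + b.b.0) ⊢ =b=> v7
  v5 = b.(0 | 0 + b.0) | 0 ⊢ =b=> v6
  v6 = (0 | 0 + b.0) | 0 ⊢ =b=> v8
  v7 = 0 | b.0 ⊢ =b=> v8
  v8 = 0 | 0 ⊢ ∅
Executing a from P (initial set {u0}):
  [1] a ⇒ {u1}
  ✓ P
Executing a from Q (initial set {v0}):
  [1] a ⇒ ∅  — Q cannot continue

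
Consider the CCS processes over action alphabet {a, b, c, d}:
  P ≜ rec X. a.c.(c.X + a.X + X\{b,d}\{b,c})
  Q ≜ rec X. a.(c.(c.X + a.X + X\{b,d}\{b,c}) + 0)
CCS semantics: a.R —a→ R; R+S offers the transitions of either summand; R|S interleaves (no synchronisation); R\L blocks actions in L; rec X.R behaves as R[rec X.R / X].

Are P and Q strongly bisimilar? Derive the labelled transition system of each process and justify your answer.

Reachable graph of P (4 states):
  p0 = rec X. a.c.(c.X + a.X + X\{b,d}\{b,c}) | ··a··> p1
  p1 = c.(c.(rec X. a.c.(c.X + a.X + X\{b,d}\{b,c})) + a.(rec X. a.c.(c.X + a.X + X\{b,d}\{b,c})) + (rec X. a.c.(c.X + a.X + X\{b,d}\{b,c}))\{b,d}\{b,c}) | ··c··> p2
  p2 = c.(rec X. a.c.(c.X + a.X + X\{b,d}\{b,c})) + a.(rec X. a.c.(c.X + a.X + X\{b,d}\{b,c})) + (rec X. a.c.(c.X + a.X + X\{b,d}\{b,c}))\{b,d}\{b,c} | ··a··> p0, ··a··> p3, ··c··> p0
  p3 = (c.(c.(rec X. a.c.(c.X + a.X + X\{b,d}\{b,c})) + a.(rec X. a.c.(c.X + a.X + X\{b,d}\{b,c})) + (rec X. a.c.(c.X + a.X + X\{b,d}\{b,c}))\{b,d}\{b,c}))\{b,d}\{b,c} | stopped
Reachable graph of Q (4 states):
  q0 = rec X. a.(c.(c.X + a.X + X\{b,d}\{b,c}) + 0) | ··a··> q1
  q1 = c.(c.(rec X. a.(c.(c.X + a.X + X\{b,d}\{b,c}) + 0)) + a.(rec X. a.(c.(c.X + a.X + X\{b,d}\{b,c}) + 0)) + (rec X. a.(c.(c.X + a.X + X\{b,d}\{b,c}) + 0))\{b,d}\{b,c}) + 0 | ··c··> q2
  q2 = c.(rec X. a.(c.(c.X + a.X + X\{b,d}\{b,c}) + 0)) + a.(rec X. a.(c.(c.X + a.X + X\{b,d}\{b,c}) + 0)) + (rec X. a.(c.(c.X + a.X + X\{b,d}\{b,c}) + 0))\{b,d}\{b,c} | ··a··> q0, ··a··> q3, ··c··> q0
  q3 = (c.(c.(rec X. a.(c.(c.X + a.X + X\{b,d}\{b,c}) + 0)) + a.(rec X. a.(c.(c.X + a.X + X\{b,d}\{b,c}) + 0)) + (rec X. a.(c.(c.X + a.X + X\{b,d}\{b,c}) + 0))\{b,d}\{b,c}) + 0)\{b,d}\{b,c} | stopped
Partition-refinement fixed point:
  B0 = {p0, q0}
  B1 = {p1, q1}
  B2 = {p2, q2}
  B3 = {p3, q3}
p0 ∈ B0, q0 ∈ B0 → same block

bisimilar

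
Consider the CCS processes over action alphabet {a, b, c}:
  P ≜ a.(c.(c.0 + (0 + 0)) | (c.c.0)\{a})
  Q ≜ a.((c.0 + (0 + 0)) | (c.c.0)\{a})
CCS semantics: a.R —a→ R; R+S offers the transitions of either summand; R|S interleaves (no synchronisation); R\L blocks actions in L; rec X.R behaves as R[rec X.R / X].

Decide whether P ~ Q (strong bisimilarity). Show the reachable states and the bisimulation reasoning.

Reachable graph of P (10 states):
  s0 = a.(c.(c.0 + (0 + 0)) | (c.c.0)\{a}) :: —a→ s1
  s1 = c.(c.0 + (0 + 0)) | (c.c.0)\{a} :: —c→ s2, —c→ s3
  s2 = (c.0 + (0 + 0)) | (c.c.0)\{a} :: —c→ s4, —c→ s5
  s3 = c.(c.0 + (0 + 0)) | (c.0)\{a} :: —c→ s4, —c→ s6
  s4 = (c.0 + (0 + 0)) | (c.0)\{a} :: —c→ s7, —c→ s8
  s5 = 0 | (c.c.0)\{a} :: —c→ s8
  s6 = c.(c.0 + (0 + 0)) | 0\{a} :: —c→ s7
  s7 = (c.0 + (0 + 0)) | 0\{a} :: —c→ s9
  s8 = 0 | (c.0)\{a} :: —c→ s9
  s9 = 0 | 0\{a} :: ·
Reachable graph of Q (7 states):
  t0 = a.((c.0 + (0 + 0)) | (c.c.0)\{a}) :: —a→ t1
  t1 = (c.0 + (0 + 0)) | (c.c.0)\{a} :: —c→ t2, —c→ t3
  t2 = (c.0 + (0 + 0)) | (c.0)\{a} :: —c→ t4, —c→ t5
  t3 = 0 | (c.c.0)\{a} :: —c→ t5
  t4 = (c.0 + (0 + 0)) | 0\{a} :: —c→ t6
  t5 = 0 | (c.0)\{a} :: —c→ t6
  t6 = 0 | 0\{a} :: ·
Bisimilarity quotient blocks:
  B0 = {s0}
  B1 = {s1}
  B2 = {s2, s3, t1}
  B3 = {s4, s5, s6, t2, t3}
  B4 = {s7, s8, t4, t5}
  B5 = {s9, t6}
  B6 = {t0}
s0 ∈ B0, t0 ∈ B6 → different blocks

NO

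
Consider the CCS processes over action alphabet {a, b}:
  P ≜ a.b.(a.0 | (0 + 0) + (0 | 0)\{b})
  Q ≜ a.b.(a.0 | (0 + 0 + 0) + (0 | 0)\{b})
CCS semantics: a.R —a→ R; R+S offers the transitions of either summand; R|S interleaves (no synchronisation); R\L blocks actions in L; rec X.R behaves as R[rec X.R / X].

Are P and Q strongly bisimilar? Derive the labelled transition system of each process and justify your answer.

Reachable graph of P (4 states):
  s0 = a.b.(a.0 | (0 + 0) + (0 | 0)\{b}) ⊢ -a-> s1
  s1 = b.(a.0 | (0 + 0) + (0 | 0)\{b}) ⊢ -b-> s2
  s2 = a.0 | (0 + 0) + (0 | 0)\{b} ⊢ -a-> s3
  s3 = 0 | (0 + 0) ⊢ (no moves)
Reachable graph of Q (4 states):
  t0 = a.b.(a.0 | (0 + 0 + 0) + (0 | 0)\{b}) ⊢ -a-> t1
  t1 = b.(a.0 | (0 + 0 + 0) + (0 | 0)\{b}) ⊢ -b-> t2
  t2 = a.0 | (0 + 0 + 0) + (0 | 0)\{b} ⊢ -a-> t3
  t3 = 0 | (0 + 0 + 0) ⊢ (no moves)
Coarsest stable partition (strong bisimilarity classes):
  B0 = {s0, t0}
  B1 = {s1, t1}
  B2 = {s2, t2}
  B3 = {s3, t3}
s0 ∈ B0, t0 ∈ B0 → same block

YES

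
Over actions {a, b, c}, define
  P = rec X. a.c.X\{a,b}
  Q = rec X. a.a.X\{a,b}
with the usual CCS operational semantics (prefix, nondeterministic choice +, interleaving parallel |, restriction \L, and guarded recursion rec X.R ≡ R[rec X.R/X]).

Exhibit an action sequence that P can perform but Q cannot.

P's transition system — 3 states:
  p0 = rec X. a.c.X\{a,b} ⊢ ··a··> p1
  p1 = c.(rec X. a.c.X\{a,b})\{a,b} ⊢ ··c··> p2
  p2 = (rec X. a.c.X\{a,b})\{a,b} ⊢ ·
Q's transition system — 3 states:
  q0 = rec X. a.a.X\{a,b} ⊢ ··a··> q1
  q1 = a.(rec X. a.a.X\{a,b})\{a,b} ⊢ ··a··> q2
  q2 = (rec X. a.a.X\{a,b})\{a,b} ⊢ ·
Trace ⟨ac⟩ through P, begin at {p0}:
  step 1 (a): {p1}
  step 2 (c): {p2}
  — P admits the full trace.
Trace ⟨ac⟩ through Q, begin at {q0}:
  step 1 (a): {q1}
  step 2 (c): no successor for Q

ac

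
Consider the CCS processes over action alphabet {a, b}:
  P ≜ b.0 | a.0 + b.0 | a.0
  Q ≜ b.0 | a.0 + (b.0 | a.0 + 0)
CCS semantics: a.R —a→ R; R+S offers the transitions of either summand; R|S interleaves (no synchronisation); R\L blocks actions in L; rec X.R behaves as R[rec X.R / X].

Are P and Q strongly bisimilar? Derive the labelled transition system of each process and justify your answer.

P's transition system — 4 states:
  u0 = b.0 | a.0 + b.0 | a.0 :: --a--▸ u1, --b--▸ u2
  u1 = b.0 | 0 :: --b--▸ u3
  u2 = 0 | a.0 :: --a--▸ u3
  u3 = 0 | 0 :: deadlocked
Q's transition system — 4 states:
  v0 = b.0 | a.0 + (b.0 | a.0 + 0) :: --a--▸ v1, --b--▸ v2
  v1 = b.0 | 0 :: --b--▸ v3
  v2 = 0 | a.0 :: --a--▸ v3
  v3 = 0 | 0 :: deadlocked
Coarsest stable partition (strong bisimilarity classes):
  B0 = {u0, v0}
  B1 = {u2, v2}
  B2 = {u3, v3}
  B3 = {u1, v1}
u0 ∈ B0, v0 ∈ B0 → same block

YES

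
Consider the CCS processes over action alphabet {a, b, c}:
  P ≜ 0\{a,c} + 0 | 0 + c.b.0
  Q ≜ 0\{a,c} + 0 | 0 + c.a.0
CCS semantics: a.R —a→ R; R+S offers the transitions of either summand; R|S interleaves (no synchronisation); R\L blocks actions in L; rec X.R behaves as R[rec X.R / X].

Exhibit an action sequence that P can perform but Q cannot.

LTS(P): 3 reachable states
  s0 = 0\{a,c} + 0 | 0 + c.b.0 has moves —c→ s1
  s1 = b.0 has moves —b→ s2
  s2 = 0 has moves ·
LTS(Q): 3 reachable states
  t0 = 0\{a,c} + 0 | 0 + c.a.0 has moves —c→ t1
  t1 = a.0 has moves —a→ t2
  t2 = 0 has moves ·
Executing cb from P (initial set {s0}):
  after c @ step 1: {s1}
  after b @ step 2: {s2}
  — P admits the full trace.
Executing cb from Q (initial set {t0}):
  after c @ step 1: {t1}
  after b @ step 2: ∅  — Q cannot continue

cb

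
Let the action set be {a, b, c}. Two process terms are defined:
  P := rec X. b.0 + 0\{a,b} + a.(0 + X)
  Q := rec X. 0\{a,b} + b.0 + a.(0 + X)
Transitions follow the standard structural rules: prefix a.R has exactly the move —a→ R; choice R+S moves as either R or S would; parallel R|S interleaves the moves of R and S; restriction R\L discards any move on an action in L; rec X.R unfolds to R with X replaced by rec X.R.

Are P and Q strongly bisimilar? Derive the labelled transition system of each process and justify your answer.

P's transition system — 3 states:
  s0 = rec X. b.0 + 0\{a,b} + a.(0 + X) ⊢ ··a··> s1, ··b··> s2
  s1 = 0 + (rec X. b.0 + 0\{a,b} + a.(0 + X)) ⊢ ··a··> s1, ··b··> s2
  s2 = 0 ⊢ (no moves)
Q's transition system — 3 states:
  t0 = rec X. 0\{a,b} + b.0 + a.(0 + X) ⊢ ··a··> t1, ··b··> t2
  t1 = 0 + (rec X. 0\{a,b} + b.0 + a.(0 + X)) ⊢ ··a··> t1, ··b··> t2
  t2 = 0 ⊢ (no moves)
Partition-refinement fixed point:
  B0 = {s0, s1, t0, t1}
  B1 = {s2, t2}
s0 ∈ B0, t0 ∈ B0 → same block

bisimilar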